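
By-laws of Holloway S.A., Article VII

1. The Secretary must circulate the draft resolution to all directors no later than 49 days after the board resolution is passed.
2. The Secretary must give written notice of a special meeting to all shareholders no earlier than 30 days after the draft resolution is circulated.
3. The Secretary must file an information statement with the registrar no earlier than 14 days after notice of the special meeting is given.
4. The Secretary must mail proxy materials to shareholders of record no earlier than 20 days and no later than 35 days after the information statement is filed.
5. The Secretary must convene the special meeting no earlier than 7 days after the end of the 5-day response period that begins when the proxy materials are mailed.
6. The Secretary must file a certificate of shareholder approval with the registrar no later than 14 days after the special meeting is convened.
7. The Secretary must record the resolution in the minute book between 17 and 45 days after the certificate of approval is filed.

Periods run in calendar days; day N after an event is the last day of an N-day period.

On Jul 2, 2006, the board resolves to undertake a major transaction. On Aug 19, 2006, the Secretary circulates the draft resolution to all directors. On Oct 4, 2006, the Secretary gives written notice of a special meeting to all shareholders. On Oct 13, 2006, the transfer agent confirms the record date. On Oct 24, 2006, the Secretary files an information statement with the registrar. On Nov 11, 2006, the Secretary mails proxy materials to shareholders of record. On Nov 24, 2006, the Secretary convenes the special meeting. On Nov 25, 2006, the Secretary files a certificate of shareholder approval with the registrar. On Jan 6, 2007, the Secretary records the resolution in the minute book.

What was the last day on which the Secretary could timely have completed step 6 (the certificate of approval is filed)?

Dec 8, 2006

Step 6 runs from Nov 24, 2006, when the special meeting is convened. 14 days after Nov 24, 2006 is Dec 8, 2006.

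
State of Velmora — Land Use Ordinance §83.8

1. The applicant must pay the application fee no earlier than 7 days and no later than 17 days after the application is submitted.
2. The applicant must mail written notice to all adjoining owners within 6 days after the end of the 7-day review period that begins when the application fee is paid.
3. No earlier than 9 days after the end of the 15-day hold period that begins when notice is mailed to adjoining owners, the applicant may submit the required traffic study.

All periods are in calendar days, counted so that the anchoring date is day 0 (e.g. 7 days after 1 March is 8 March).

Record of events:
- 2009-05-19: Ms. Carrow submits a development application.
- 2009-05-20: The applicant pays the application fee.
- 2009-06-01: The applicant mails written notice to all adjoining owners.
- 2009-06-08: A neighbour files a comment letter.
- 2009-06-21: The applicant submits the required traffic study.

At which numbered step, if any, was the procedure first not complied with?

Step 1

(1) the permitted window runs from 2009-05-19 + 7 = 2009-05-26 to 2009-05-19 + 17 = 2009-06-05; 2009-05-20 is 6 days too early.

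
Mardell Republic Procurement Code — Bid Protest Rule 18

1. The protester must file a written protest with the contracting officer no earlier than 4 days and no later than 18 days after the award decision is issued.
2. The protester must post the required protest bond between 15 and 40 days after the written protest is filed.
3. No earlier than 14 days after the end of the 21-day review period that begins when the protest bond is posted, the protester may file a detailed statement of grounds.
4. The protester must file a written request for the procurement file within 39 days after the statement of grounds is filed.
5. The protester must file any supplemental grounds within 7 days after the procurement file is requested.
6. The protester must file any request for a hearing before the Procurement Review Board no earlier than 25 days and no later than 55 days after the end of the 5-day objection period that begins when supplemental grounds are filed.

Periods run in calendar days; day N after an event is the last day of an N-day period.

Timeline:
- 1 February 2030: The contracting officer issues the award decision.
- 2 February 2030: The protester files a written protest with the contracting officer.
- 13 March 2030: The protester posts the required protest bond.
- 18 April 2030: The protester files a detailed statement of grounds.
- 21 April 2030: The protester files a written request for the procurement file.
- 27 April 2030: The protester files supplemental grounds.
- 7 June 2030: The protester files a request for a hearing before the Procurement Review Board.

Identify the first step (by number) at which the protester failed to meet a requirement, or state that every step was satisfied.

Step 1

Step 1: the window is 4–18 days after 1 February 2030 (when the award decision is issued), so 5 February 2030 through 19 February 2030; 2 February 2030 is 3 days too early.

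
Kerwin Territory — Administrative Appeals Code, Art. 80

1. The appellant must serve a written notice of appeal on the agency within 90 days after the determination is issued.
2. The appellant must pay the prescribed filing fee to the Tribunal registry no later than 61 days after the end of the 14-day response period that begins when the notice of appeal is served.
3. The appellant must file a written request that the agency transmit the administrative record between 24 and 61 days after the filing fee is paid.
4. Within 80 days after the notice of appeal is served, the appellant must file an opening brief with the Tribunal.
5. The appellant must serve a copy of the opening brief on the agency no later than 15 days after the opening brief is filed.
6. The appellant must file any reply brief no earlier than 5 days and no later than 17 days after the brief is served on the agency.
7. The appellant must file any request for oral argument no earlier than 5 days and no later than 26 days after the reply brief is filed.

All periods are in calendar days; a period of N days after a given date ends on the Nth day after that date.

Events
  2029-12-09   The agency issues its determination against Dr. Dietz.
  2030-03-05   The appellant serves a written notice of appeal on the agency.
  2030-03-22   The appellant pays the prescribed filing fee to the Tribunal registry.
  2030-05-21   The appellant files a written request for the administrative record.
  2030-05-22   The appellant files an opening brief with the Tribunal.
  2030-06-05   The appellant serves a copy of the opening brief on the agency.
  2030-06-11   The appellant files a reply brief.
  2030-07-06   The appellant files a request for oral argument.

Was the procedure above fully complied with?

Step 1 — counting 90 days from 2029-12-09 (when the determination is issued) gives a deadline of 2030-03-09; completed 2030-03-05, before the deadline.
Step 2 — counting 61 days from 2030-03-19 (end of the 14-day response period, which began when the notice of appeal is served on 2030-03-05) gives a deadline of 2030-05-19; done 2030-03-22 — timely.
Step 3 — 24 and 61 days from 2030-03-22 (when the filing fee is paid) are 2030-04-15 and 2030-05-22 respectively; 2030-05-21 falls inside that range.
Step 4 — counting 80 days from 2030-03-05 (when the notice of appeal is served) gives a deadline of 2030-05-24; done 2030-05-22 — timely.
Step 5 — counting 15 days from 2030-05-22 (when the opening brief is filed) gives a deadline of 2030-06-06; completed 2030-06-05, before the deadline.
Step 6 — 5 and 17 days from 2030-06-05 (when the brief is served on the agency) are 2030-06-10 and 2030-06-22 respectively; done 2030-06-11, which is between those dates.
Step 7 — 5 and 26 days from 2030-06-11 (when the reply brief is filed) are 2030-06-16 and 2030-07-07 respectively; done 2030-07-06 — within the window.

Yes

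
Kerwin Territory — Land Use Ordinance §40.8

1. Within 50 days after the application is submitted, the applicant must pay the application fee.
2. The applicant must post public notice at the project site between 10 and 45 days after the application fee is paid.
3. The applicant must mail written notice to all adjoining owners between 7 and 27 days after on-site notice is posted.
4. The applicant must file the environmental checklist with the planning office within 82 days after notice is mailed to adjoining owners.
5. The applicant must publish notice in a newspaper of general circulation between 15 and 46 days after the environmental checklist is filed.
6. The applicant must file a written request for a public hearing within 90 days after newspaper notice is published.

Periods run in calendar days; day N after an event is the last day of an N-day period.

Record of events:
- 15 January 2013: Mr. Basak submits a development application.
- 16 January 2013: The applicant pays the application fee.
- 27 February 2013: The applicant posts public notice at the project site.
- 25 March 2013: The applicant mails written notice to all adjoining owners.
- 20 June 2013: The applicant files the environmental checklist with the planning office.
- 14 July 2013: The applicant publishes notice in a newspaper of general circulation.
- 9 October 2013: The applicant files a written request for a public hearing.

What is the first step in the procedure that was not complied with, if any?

Step 4

Step 1 — counting 50 days from 15 January 2013 (when the application is submitted) gives a deadline of 6 March 2013; done 16 January 2013 — timely.
Step 2 — 10 and 45 days from 16 January 2013 (when the application fee is paid) are 26 January 2013 and 2 March 2013 respectively; 27 February 2013 falls inside that range.
Step 3 — 7 and 27 days from 27 February 2013 (when on-site notice is posted) are 6 March 2013 and 26 March 2013 respectively; done 25 March 2013 — within the window.
Step 4 — counting 82 days from 25 March 2013 (when notice is mailed to adjoining owners) gives a deadline of 15 June 2013; done 20 June 2013 — 5 days late.
That is the first point of non-compliance.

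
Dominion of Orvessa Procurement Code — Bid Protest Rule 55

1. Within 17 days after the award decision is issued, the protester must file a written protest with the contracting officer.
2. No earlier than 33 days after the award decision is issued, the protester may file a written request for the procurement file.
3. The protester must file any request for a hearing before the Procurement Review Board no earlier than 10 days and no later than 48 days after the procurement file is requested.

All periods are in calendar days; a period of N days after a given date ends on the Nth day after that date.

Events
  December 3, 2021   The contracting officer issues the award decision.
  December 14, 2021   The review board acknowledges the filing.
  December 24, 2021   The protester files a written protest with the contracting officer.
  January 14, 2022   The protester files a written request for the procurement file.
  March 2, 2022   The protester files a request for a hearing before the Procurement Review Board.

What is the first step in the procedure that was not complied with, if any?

Step 1

Step 1: 17 days after December 3, 2021 (when the award decision is issued) is December 20, 2021; December 24, 2021 misses that deadline by 4 days.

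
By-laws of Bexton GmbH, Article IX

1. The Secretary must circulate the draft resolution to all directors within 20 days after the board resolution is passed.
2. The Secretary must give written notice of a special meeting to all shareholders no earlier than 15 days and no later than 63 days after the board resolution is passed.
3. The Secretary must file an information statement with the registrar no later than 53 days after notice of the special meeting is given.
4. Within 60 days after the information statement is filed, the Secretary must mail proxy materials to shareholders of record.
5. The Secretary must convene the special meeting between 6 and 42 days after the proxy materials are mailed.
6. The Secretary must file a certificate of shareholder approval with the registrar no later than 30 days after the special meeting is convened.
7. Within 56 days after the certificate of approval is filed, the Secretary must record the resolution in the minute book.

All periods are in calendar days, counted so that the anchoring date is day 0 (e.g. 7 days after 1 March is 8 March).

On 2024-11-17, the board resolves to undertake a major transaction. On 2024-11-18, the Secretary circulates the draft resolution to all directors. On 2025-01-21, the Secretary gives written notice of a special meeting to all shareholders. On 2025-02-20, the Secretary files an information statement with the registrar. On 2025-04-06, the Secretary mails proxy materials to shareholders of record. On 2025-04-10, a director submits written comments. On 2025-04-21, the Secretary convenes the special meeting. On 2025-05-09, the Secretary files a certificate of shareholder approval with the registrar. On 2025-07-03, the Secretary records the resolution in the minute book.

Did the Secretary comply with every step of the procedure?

No

Step 1 — counting 20 days from 2024-11-17 (when the board resolution is passed) gives a deadline of 2024-12-07; 2024-11-18 is within that limit.
Step 2 — 15 and 63 days from 2024-11-17 (when the board resolution is passed) are 2024-12-02 and 2025-01-19 respectively; done 2025-01-21 — 2 days after the window closed.
The procedure was therefore not followed at step 2.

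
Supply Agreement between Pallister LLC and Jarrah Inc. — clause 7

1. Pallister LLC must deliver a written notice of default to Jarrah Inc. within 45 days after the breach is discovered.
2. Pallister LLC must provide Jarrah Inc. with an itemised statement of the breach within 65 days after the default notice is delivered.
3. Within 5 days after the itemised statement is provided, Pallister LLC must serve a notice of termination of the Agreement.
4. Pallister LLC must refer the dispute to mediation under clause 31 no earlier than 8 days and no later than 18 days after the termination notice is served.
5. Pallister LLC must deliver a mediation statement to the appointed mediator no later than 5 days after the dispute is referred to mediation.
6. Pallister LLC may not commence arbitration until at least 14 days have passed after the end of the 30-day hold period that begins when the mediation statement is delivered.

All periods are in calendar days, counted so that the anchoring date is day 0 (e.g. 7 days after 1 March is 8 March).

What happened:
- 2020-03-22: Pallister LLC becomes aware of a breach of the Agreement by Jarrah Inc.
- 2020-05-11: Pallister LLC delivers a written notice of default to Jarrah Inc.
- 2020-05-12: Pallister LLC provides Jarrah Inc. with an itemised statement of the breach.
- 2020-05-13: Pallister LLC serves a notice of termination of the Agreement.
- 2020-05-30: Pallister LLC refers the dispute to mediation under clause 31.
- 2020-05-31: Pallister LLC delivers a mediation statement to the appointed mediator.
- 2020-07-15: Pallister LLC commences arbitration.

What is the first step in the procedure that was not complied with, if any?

Step 1: 45 days after 2020-03-22 (when the breach is discovered) is 2020-05-06; not done until 2020-05-11, 5 days after the deadline.
That is the first point of non-compliance.

Step 1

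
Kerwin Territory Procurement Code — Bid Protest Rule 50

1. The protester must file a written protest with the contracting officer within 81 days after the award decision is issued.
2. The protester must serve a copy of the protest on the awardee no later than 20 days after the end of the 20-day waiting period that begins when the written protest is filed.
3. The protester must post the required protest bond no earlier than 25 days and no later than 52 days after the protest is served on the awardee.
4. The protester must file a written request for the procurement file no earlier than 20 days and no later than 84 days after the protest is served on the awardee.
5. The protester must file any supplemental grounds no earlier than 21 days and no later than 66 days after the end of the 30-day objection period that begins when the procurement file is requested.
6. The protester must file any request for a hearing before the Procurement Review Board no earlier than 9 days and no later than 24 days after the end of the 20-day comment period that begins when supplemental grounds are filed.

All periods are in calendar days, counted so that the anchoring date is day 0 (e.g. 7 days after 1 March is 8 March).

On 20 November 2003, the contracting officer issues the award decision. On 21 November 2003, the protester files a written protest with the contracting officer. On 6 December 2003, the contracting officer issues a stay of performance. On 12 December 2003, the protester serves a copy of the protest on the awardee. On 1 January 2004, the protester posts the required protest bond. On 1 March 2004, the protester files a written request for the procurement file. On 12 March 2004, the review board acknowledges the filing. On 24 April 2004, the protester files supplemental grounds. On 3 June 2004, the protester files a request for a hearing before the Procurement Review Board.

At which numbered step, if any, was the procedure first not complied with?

Step 3

(1) due by 20 November 2003 + 81 days = 9 February 2004; done 21 November 2003 — timely.
(2) due by 11 December 2003 + 20 days = 31 December 2003; completed 12 December 2003, before the deadline.
(3) the permitted window runs from 12 December 2003 + 25 = 6 January 2004 to 12 December 2003 + 52 = 2 February 2004; done 1 January 2004 — 5 days before the window opened.
The analysis stops there.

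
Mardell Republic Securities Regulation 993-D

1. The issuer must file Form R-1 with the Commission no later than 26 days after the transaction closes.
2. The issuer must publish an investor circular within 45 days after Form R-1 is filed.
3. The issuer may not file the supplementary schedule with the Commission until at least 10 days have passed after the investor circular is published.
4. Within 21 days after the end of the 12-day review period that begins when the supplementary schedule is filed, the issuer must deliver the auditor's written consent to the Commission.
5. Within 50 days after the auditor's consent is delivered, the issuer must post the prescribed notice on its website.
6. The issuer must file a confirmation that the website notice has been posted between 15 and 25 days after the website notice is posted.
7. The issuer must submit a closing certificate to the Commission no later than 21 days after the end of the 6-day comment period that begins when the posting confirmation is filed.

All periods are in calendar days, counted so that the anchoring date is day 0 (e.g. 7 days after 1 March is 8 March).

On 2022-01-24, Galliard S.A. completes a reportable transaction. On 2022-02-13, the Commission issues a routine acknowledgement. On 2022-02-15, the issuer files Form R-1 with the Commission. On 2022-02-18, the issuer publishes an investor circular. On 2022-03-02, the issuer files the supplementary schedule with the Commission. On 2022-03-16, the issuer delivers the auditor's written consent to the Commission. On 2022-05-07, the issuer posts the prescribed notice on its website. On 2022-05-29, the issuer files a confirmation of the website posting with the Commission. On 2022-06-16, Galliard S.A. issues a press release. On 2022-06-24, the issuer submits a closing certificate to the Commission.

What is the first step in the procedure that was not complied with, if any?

Step 5

Step 1: 26 days after 2022-01-24 (when the transaction closes) is 2022-02-19; done 2022-02-15 — timely.
Step 2: 45 days after 2022-02-15 (when Form R-1 is filed) is 2022-04-01; 2022-02-18 is within that limit.
Step 3: the earliest permitted date is 10 days after 2022-02-18 (when the investor circular is published), i.e. 2022-02-28; done 2022-03-02, after the minimum wait.
Step 4: 21 days after 2022-03-14 (end of the 12-day review period, which began when the supplementary schedule is filed on 2022-03-02) is 2022-04-04; completed 2022-03-16, before the deadline.
Step 5: 50 days after 2022-03-16 (when the auditor's consent is delivered) is 2022-05-05; done 2022-05-07 — 2 days late.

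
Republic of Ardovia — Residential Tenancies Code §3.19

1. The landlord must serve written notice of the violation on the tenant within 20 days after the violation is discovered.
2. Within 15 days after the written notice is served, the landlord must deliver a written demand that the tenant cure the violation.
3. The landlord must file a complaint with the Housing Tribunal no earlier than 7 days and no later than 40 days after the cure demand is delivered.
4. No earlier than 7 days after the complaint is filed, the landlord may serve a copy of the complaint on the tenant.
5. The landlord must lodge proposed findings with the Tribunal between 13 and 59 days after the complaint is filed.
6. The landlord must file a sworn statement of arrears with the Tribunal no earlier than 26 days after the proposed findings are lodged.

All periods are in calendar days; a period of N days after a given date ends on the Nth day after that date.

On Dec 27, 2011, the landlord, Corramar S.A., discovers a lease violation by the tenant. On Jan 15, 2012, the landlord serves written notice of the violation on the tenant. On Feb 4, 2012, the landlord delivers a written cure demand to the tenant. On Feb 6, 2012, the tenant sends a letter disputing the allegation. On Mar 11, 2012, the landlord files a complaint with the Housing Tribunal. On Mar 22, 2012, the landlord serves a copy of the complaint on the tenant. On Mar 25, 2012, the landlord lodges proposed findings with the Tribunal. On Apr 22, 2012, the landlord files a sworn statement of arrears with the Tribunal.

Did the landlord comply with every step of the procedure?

No

Step 1 — counting 20 days from Dec 27, 2011 (when the violation is discovered) gives a deadline of Jan 16, 2012; done Jan 15, 2012 — timely.
Step 2 — counting 15 days from Jan 15, 2012 (when the written notice is served) gives a deadline of Jan 30, 2012; Feb 4, 2012 misses that deadline by 5 days.
That is the first point of non-compliance.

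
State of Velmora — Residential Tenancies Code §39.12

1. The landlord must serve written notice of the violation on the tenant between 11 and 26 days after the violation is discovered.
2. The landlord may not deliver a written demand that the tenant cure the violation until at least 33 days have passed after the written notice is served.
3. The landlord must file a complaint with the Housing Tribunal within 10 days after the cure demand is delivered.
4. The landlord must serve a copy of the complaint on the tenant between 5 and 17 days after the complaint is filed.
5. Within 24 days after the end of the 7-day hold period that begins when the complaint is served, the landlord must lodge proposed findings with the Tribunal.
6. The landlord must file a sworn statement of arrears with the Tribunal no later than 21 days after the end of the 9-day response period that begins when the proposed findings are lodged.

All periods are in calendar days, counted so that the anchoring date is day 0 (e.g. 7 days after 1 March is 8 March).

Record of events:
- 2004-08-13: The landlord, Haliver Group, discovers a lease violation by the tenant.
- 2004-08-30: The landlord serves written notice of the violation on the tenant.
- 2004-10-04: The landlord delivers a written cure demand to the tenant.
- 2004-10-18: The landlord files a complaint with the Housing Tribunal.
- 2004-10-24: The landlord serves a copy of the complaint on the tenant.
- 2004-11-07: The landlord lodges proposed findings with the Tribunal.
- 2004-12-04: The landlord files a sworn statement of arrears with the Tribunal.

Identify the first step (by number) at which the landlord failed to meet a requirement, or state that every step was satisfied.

Step 3

(1) the permitted window runs from 2004-08-13 + 11 = 2004-08-24 to 2004-08-13 + 26 = 2004-09-08; done 2004-08-30 — within the window.
(2) permitted from 2004-08-30 + 33 days = 2004-10-02 onward; done 2004-10-04 — permitted.
(3) due by 2004-10-04 + 10 days = 2004-10-14; 2004-10-18 misses that deadline by 4 days.
No need to go further; step 3 was not satisfied.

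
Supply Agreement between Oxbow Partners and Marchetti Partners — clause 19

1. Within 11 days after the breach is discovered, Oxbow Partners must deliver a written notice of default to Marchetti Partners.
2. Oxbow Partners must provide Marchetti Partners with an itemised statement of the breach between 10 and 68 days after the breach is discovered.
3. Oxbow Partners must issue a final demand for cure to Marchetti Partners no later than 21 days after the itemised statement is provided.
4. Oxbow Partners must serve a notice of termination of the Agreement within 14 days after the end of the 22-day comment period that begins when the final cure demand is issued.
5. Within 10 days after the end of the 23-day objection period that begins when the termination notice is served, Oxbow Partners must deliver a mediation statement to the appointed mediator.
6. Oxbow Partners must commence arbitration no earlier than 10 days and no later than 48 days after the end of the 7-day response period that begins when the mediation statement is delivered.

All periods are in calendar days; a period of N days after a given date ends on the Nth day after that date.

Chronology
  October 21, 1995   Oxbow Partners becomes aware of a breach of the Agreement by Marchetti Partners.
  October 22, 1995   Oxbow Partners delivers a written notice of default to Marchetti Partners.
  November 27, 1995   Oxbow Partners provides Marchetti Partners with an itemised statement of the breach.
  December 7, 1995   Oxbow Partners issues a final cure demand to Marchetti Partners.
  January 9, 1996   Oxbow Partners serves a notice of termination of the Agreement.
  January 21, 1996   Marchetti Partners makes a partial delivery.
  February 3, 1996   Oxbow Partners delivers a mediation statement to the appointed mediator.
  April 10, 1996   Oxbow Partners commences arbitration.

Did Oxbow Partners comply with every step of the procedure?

No

(1) due by October 21, 1995 + 11 days = November 1, 1995; completed October 22, 1995, before the deadline.
(2) the permitted window runs from October 21, 1995 + 10 = October 31, 1995 to October 21, 1995 + 68 = December 28, 1995; November 27, 1995 falls inside that range.
(3) due by November 27, 1995 + 21 days = December 18, 1995; completed December 7, 1995, before the deadline.
(4) due by December 29, 1995 + 14 days = January 12, 1996; done January 9, 1996 — timely.
(5) due by February 1, 1996 + 10 days = February 11, 1996; done February 3, 1996 — timely.
(6) the permitted window runs from February 10, 1996 + 10 = February 20, 1996 to February 10, 1996 + 48 = March 29, 1996; April 10, 1996 is 12 days past the end of the window.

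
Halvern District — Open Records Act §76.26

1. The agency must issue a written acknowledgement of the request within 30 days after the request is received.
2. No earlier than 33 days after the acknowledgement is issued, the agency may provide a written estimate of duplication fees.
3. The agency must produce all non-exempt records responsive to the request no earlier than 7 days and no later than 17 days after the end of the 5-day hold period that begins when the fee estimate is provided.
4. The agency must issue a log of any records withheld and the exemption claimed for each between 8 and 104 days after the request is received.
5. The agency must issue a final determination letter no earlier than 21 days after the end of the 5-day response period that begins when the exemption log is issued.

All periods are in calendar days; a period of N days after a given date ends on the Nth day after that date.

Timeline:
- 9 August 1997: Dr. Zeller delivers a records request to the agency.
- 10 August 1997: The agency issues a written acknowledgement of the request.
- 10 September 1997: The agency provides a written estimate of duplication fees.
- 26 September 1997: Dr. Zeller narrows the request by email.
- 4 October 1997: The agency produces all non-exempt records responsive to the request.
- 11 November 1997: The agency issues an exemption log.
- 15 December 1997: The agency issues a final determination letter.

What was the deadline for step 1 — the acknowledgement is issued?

Step 1 runs from 9 August 1997, when the request is received. 30 days after 9 August 1997 is 8 September 1997.

8 September 1997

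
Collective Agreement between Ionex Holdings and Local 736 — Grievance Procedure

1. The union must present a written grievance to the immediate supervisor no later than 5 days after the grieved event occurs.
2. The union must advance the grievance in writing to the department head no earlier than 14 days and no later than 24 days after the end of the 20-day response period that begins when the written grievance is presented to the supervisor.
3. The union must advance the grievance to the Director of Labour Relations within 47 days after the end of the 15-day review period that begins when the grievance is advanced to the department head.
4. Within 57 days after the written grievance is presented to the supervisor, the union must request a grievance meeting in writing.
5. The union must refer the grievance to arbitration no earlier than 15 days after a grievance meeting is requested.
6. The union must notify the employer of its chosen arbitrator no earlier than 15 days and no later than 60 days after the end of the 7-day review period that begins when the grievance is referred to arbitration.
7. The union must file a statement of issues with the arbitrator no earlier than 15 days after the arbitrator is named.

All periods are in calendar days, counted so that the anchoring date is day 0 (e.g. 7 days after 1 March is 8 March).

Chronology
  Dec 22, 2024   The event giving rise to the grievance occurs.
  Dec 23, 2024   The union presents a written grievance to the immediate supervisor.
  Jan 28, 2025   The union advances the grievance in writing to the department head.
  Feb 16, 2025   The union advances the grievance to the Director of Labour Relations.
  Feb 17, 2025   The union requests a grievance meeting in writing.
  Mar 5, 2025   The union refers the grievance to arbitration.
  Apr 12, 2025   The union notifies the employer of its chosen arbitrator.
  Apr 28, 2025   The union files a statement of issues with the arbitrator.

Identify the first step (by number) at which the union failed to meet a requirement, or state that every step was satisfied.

None — every step was satisfied

Step 1 — counting 5 days from Dec 22, 2024 (when the grieved event occurs) gives a deadline of Dec 27, 2024; completed Dec 23, 2024, before the deadline.
Step 2 — 14 and 24 days from Jan 12, 2025 (end of the 20-day response period, which began when the written grievance is presented to the supervisor on Dec 23, 2024) are Jan 26, 2025 and Feb 5, 2025 respectively; done Jan 28, 2025, which is between those dates.
Step 3 — counting 47 days from Feb 12, 2025 (end of the 15-day review period, which began when the grievance is advanced to the department head on Jan 28, 2025) gives a deadline of Mar 31, 2025; Feb 16, 2025 is within that limit.
Step 4 — counting 57 days from Dec 23, 2024 (when the written grievance is presented to the supervisor) gives a deadline of Feb 18, 2025; completed Feb 17, 2025, before the deadline.
Step 5 — must wait 15 days from Feb 17, 2025 (when a grievance meeting is requested), so not before Mar 4, 2025; done Mar 5, 2025 — permitted.
Step 6 — 15 and 60 days from Mar 12, 2025 (end of the 7-day review period, which began when the grievance is referred to arbitration on Mar 5, 2025) are Mar 27, 2025 and May 11, 2025 respectively; Apr 12, 2025 falls inside that range.
Step 7 — must wait 15 days from Apr 12, 2025 (when the arbitrator is named), so not before Apr 27, 2025; Apr 28, 2025 is on or after that date.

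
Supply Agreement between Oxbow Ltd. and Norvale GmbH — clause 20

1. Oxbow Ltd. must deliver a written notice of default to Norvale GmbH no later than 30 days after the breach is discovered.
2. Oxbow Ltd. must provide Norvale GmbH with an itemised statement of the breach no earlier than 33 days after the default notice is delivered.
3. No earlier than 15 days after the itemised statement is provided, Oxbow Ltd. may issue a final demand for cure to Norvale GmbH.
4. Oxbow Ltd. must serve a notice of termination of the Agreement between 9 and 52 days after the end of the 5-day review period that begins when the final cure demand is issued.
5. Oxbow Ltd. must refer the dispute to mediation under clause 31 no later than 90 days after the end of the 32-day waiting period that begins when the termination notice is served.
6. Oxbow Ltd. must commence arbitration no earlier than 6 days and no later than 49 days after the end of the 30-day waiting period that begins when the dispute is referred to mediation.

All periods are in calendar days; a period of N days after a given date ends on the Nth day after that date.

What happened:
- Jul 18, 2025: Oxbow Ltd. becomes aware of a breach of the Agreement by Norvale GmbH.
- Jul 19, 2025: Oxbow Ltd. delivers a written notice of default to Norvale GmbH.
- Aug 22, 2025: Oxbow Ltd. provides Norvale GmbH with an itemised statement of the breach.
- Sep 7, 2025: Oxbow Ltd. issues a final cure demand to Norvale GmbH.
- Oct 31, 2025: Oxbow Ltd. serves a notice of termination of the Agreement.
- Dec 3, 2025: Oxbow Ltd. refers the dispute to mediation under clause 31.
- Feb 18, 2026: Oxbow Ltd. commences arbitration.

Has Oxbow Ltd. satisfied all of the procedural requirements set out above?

Step 1: 30 days after Jul 18, 2025 (when the breach is discovered) is Aug 17, 2025; Jul 19, 2025 is within that limit.
Step 2: the earliest permitted date is 33 days after Jul 19, 2025 (when the default notice is delivered), i.e. Aug 21, 2025; Aug 22, 2025 is on or after that date.
Step 3: the earliest permitted date is 15 days after Aug 22, 2025 (when the itemised statement is provided), i.e. Sep 6, 2025; Sep 7, 2025 is on or after that date.
Step 4: the window is 9–52 days after Sep 12, 2025 (end of the 5-day review period, which began when the final cure demand is issued on Sep 7, 2025), so Sep 21, 2025 through Nov 3, 2025; done Oct 31, 2025 — within the window.
Step 5: 90 days after Dec 2, 2025 (end of the 32-day waiting period, which began when the termination notice is served on Oct 31, 2025) is Mar 2, 2026; done Dec 3, 2025 — timely.
Step 6: the window is 6–49 days after Jan 2, 2026 (end of the 30-day waiting period, which began when the dispute is referred to mediation on Dec 3, 2025), so Jan 8, 2026 through Feb 20, 2026; done Feb 18, 2026 — within the window.

Yes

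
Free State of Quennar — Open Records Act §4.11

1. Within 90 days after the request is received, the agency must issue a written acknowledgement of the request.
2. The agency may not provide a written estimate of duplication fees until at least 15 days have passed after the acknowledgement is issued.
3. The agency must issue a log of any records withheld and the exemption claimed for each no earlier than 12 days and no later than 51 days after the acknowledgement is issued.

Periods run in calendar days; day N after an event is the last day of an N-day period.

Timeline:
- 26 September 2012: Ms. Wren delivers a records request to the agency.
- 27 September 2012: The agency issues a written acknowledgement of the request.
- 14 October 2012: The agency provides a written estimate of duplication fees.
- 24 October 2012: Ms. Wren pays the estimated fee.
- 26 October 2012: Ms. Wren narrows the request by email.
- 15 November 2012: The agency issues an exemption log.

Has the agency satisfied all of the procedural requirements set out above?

Yes

Step 1 — counting 90 days from 26 September 2012 (when the request is received) gives a deadline of 25 December 2012; done 27 September 2012 — timely.
Step 2 — must wait 15 days from 27 September 2012 (when the acknowledgement is issued), so not before 12 October 2012; 14 October 2012 is on or after that date.
Step 3 — 12 and 51 days from 27 September 2012 (when the acknowledgement is issued) are 9 October 2012 and 17 November 2012 respectively; done 15 November 2012, which is between those dates.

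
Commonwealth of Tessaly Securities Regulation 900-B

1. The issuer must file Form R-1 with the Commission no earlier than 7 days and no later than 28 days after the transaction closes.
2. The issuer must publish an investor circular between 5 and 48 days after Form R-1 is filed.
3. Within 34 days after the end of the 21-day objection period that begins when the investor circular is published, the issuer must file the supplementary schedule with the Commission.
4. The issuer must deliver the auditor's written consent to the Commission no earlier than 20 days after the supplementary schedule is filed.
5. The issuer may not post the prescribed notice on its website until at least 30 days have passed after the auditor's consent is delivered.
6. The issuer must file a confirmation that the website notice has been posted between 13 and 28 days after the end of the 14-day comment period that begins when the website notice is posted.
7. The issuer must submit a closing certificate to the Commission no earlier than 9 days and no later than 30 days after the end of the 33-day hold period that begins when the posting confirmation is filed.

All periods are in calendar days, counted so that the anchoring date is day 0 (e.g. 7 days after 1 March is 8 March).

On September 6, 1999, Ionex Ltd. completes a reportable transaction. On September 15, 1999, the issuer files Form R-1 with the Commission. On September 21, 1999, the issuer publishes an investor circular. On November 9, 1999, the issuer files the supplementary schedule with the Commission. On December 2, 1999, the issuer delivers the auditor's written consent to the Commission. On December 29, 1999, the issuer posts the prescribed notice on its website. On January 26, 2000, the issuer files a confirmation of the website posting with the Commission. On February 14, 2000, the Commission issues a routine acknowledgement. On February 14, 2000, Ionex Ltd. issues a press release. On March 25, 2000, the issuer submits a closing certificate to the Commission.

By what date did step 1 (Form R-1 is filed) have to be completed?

Step 1 runs from September 6, 1999, when the transaction closes. The window is 7–28 days after September 6, 1999; it closes on October 4, 1999.

October 4, 1999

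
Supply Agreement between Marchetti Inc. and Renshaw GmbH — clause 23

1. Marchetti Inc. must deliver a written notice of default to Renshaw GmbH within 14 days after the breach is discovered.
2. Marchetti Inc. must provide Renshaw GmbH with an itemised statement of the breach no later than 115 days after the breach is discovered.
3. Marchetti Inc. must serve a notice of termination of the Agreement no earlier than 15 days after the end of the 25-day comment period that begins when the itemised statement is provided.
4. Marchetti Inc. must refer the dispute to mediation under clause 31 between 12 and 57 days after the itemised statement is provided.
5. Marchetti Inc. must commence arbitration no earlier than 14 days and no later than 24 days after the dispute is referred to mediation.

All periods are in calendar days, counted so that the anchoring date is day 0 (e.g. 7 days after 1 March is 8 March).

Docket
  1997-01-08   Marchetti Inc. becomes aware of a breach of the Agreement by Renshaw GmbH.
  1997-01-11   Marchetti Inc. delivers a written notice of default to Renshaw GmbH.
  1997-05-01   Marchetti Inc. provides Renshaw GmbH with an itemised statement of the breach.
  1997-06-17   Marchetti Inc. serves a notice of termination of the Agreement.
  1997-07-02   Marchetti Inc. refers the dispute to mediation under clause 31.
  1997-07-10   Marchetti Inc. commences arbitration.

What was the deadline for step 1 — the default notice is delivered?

1997-01-22

Step 1 runs from 1997-01-08, when the breach is discovered. 14 days after 1997-01-08 is 1997-01-22.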